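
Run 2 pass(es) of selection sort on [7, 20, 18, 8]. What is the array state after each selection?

Pass 1: Select minimum 7 at index 0, swap -> [7, 20, 18, 8]
Pass 2: Select minimum 8 at index 3, swap -> [7, 8, 18, 20]


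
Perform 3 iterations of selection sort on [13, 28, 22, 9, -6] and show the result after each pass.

Pass 1: Select minimum -6 at index 4, swap -> [-6, 28, 22, 9, 13]
Pass 2: Select minimum 9 at index 3, swap -> [-6, 9, 22, 28, 13]
Pass 3: Select minimum 13 at index 4, swap -> [-6, 9, 13, 28, 22]


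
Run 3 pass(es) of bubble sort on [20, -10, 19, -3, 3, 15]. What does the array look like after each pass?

After pass 1: [-10, 19, -3, 3, 15, 20] (5 swaps)
After pass 2: [-10, -3, 3, 15, 19, 20] (3 swaps)
After pass 3: [-10, -3, 3, 15, 19, 20] (0 swaps)
Total swaps: 8


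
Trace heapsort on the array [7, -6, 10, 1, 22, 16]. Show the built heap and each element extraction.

Build heap: [22, 7, 16, 1, -6, 10]
Extract 22: [16, 7, 10, 1, -6, 22]
Extract 16: [10, 7, -6, 1, 16, 22]
Extract 10: [7, 1, -6, 10, 16, 22]
Extract 7: [1, -6, 7, 10, 16, 22]
Extract 1: [-6, 1, 7, 10, 16, 22]


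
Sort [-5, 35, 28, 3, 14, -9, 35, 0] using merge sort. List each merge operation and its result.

Divide and conquer:
  Merge [-5] + [35] -> [-5, 35]
  Merge [28] + [3] -> [3, 28]
  Merge [-5, 35] + [3, 28] -> [-5, 3, 28, 35]
  Merge [14] + [-9] -> [-9, 14]
  Merge [35] + [0] -> [0, 35]
  Merge [-9, 14] + [0, 35] -> [-9, 0, 14, 35]
  Merge [-5, 3, 28, 35] + [-9, 0, 14, 35] -> [-9, -5, 0, 3, 14, 28, 35, 35]


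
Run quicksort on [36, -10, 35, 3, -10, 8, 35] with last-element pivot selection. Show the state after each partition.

Partition 1: pivot=35 at index 5 -> [-10, 35, 3, -10, 8, 35, 36]
Partition 2: pivot=8 at index 3 -> [-10, 3, -10, 8, 35, 35, 36]
Partition 3: pivot=-10 at index 1 -> [-10, -10, 3, 8, 35, 35, 36]


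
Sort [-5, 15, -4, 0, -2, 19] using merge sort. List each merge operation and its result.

Divide and conquer:
  Merge [15] + [-4] -> [-4, 15]
  Merge [-5] + [-4, 15] -> [-5, -4, 15]
  Merge [-2] + [19] -> [-2, 19]
  Merge [0] + [-2, 19] -> [-2, 0, 19]
  Merge [-5, -4, 15] + [-2, 0, 19] -> [-5, -4, -2, 0, 15, 19]


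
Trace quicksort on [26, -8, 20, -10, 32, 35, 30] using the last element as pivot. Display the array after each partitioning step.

Partition 1: pivot=30 at index 4 -> [26, -8, 20, -10, 30, 35, 32]
Partition 2: pivot=-10 at index 0 -> [-10, -8, 20, 26, 30, 35, 32]
Partition 3: pivot=26 at index 3 -> [-10, -8, 20, 26, 30, 35, 32]
Partition 4: pivot=20 at index 2 -> [-10, -8, 20, 26, 30, 35, 32]
Partition 5: pivot=32 at index 5 -> [-10, -8, 20, 26, 30, 32, 35]


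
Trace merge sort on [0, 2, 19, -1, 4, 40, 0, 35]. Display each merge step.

Divide and conquer:
  Merge [0] + [2] -> [0, 2]
  Merge [19] + [-1] -> [-1, 19]
  Merge [0, 2] + [-1, 19] -> [-1, 0, 2, 19]
  Merge [4] + [40] -> [4, 40]
  Merge [0] + [35] -> [0, 35]
  Merge [4, 40] + [0, 35] -> [0, 4, 35, 40]
  Merge [-1, 0, 2, 19] + [0, 4, 35, 40] -> [-1, 0, 0, 2, 4, 19, 35, 40]


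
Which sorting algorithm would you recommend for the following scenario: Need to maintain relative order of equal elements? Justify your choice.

Best choice: Merge sort or Insertion sort
Reason: Both are stable; quicksort and heapsort are not stable


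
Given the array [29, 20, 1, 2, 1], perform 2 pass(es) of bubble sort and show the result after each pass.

After pass 1: [20, 1, 2, 1, 29] (4 swaps)
After pass 2: [1, 2, 1, 20, 29] (3 swaps)
Total swaps: 7


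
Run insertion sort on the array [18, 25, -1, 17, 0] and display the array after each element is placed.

First element 18 is already 'sorted'
Insert 25: shifted 0 elements -> [18, 25, -1, 17, 0]
Insert -1: shifted 2 elements -> [-1, 18, 25, 17, 0]
Insert 17: shifted 2 elements -> [-1, 17, 18, 25, 0]
Insert 0: shifted 3 elements -> [-1, 0, 17, 18, 25]


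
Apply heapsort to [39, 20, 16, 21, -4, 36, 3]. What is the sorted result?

Build heap: [39, 21, 36, 20, -4, 16, 3]
Extract 39: [36, 21, 16, 20, -4, 3, 39]
Extract 36: [21, 20, 16, 3, -4, 36, 39]
Extract 21: [20, 3, 16, -4, 21, 36, 39]
Extract 20: [16, 3, -4, 20, 21, 36, 39]
Extract 16: [3, -4, 16, 20, 21, 36, 39]
Extract 3: [-4, 3, 16, 20, 21, 36, 39]


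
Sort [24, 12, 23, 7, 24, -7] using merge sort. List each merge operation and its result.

Divide and conquer:
  Merge [12] + [23] -> [12, 23]
  Merge [24] + [12, 23] -> [12, 23, 24]
  Merge [24] + [-7] -> [-7, 24]
  Merge [7] + [-7, 24] -> [-7, 7, 24]
  Merge [12, 23, 24] + [-7, 7, 24] -> [-7, 7, 12, 23, 24, 24]


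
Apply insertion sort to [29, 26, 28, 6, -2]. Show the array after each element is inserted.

First element 29 is already 'sorted'
Insert 26: shifted 1 elements -> [26, 29, 28, 6, -2]
Insert 28: shifted 1 elements -> [26, 28, 29, 6, -2]
Insert 6: shifted 3 elements -> [6, 26, 28, 29, -2]
Insert -2: shifted 4 elements -> [-2, 6, 26, 28, 29]


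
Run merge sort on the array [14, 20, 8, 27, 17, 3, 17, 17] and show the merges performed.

Divide and conquer:
  Merge [14] + [20] -> [14, 20]
  Merge [8] + [27] -> [8, 27]
  Merge [14, 20] + [8, 27] -> [8, 14, 20, 27]
  Merge [17] + [3] -> [3, 17]
  Merge [17] + [17] -> [17, 17]
  Merge [3, 17] + [17, 17] -> [3, 17, 17, 17]
  Merge [8, 14, 20, 27] + [3, 17, 17, 17] -> [3, 8, 14, 17, 17, 17, 20, 27]


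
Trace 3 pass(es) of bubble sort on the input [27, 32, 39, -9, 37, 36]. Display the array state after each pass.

After pass 1: [27, 32, -9, 37, 36, 39] (3 swaps)
After pass 2: [27, -9, 32, 36, 37, 39] (2 swaps)
After pass 3: [-9, 27, 32, 36, 37, 39] (1 swaps)
Total swaps: 6


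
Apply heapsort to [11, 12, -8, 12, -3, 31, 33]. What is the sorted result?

Build heap: [33, 12, 31, 12, -3, 11, -8]
Extract 33: [31, 12, 11, 12, -3, -8, 33]
Extract 31: [12, 12, 11, -8, -3, 31, 33]
Extract 12: [12, -3, 11, -8, 12, 31, 33]
Extract 12: [11, -3, -8, 12, 12, 31, 33]
Extract 11: [-3, -8, 11, 12, 12, 31, 33]
Extract -3: [-8, -3, 11, 12, 12, 31, 33]


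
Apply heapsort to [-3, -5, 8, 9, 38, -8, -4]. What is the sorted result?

Build heap: [38, 9, 8, -3, -5, -8, -4]
Extract 38: [9, -3, 8, -4, -5, -8, 38]
Extract 9: [8, -3, -8, -4, -5, 9, 38]
Extract 8: [-3, -4, -8, -5, 8, 9, 38]
Extract -3: [-4, -5, -8, -3, 8, 9, 38]
Extract -4: [-5, -8, -4, -3, 8, 9, 38]
Extract -5: [-8, -5, -4, -3, 8, 9, 38]


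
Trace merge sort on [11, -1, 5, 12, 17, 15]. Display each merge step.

Divide and conquer:
  Merge [-1] + [5] -> [-1, 5]
  Merge [11] + [-1, 5] -> [-1, 5, 11]
  Merge [17] + [15] -> [15, 17]
  Merge [12] + [15, 17] -> [12, 15, 17]
  Merge [-1, 5, 11] + [12, 15, 17] -> [-1, 5, 11, 12, 15, 17]


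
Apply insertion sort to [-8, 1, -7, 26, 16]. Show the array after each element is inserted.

First element -8 is already 'sorted'
Insert 1: shifted 0 elements -> [-8, 1, -7, 26, 16]
Insert -7: shifted 1 elements -> [-8, -7, 1, 26, 16]
Insert 26: shifted 0 elements -> [-8, -7, 1, 26, 16]
Insert 16: shifted 1 elements -> [-8, -7, 1, 16, 26]


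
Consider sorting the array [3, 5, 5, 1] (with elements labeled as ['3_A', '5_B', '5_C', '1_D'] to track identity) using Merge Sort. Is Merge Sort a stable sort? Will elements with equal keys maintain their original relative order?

Trace Merge Sort on the labeled array (the key is the number; the letter only tracks identity):
  Merge [3_A] + [5_B] -> [3_A, 5_B]
  Merge [5_C] + [1_D] -> [1_D, 5_C]
  Merge [3_A, 5_B] + [1_D, 5_C] -> [1_D, 3_A, 5_B, 5_C]
Final order: [1_D, 3_A, 5_B, 5_C]
Equal keys:
  value 5: originally 5_B, 5_C; after sorting 5_B, 5_C -> order preserved
All equal keys kept their original relative order. Merge Sort is stable: when the heads of the two halves are equal the merge takes from the left half first.
Answer: Stable


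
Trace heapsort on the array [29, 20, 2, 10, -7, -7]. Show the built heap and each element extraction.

Build heap: [29, 20, 2, 10, -7, -7]
Extract 29: [20, 10, 2, -7, -7, 29]
Extract 20: [10, -7, 2, -7, 20, 29]
Extract 10: [2, -7, -7, 10, 20, 29]
Extract 2: [-7, -7, 2, 10, 20, 29]
Extract -7: [-7, -7, 2, 10, 20, 29]


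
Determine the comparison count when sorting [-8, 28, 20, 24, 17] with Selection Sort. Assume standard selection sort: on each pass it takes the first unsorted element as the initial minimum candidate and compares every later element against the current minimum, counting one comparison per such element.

Pass 1: scan indices 1..4 for the minimum = 4 comparison(s); min is -8, place at index 0 -> [-8, 28, 20, 24, 17]
Pass 2: scan indices 2..4 for the minimum = 3 comparison(s); min is 17, place at index 1 -> [-8, 17, 20, 24, 28]
Pass 3: scan indices 3..4 for the minimum = 2 comparison(s); min is 20, place at index 2 -> [-8, 17, 20, 24, 28]
Pass 4: scan indices 4..4 for the minimum = 1 comparison(s); min is 24, place at index 3 -> [-8, 17, 20, 24, 28]
Selection sort always scans the whole unsorted suffix, so the count is (n-1) + (n-2) + ... + 1 = n(n-1)/2 = 5*4/2 = 10 regardless of the input order.
Total comparisons: 4 + 3 + 2 + 1 = 10


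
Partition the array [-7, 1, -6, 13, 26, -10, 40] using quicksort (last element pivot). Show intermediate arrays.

Partition 1: pivot=40 at index 6 -> [-7, 1, -6, 13, 26, -10, 40]
Partition 2: pivot=-10 at index 0 -> [-10, 1, -6, 13, 26, -7, 40]
Partition 3: pivot=-7 at index 1 -> [-10, -7, -6, 13, 26, 1, 40]
Partition 4: pivot=1 at index 3 -> [-10, -7, -6, 1, 26, 13, 40]
Partition 5: pivot=13 at index 4 -> [-10, -7, -6, 1, 13, 26, 40]


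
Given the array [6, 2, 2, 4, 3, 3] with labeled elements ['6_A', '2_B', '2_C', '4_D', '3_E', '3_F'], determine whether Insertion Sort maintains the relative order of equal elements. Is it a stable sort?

Trace Insertion Sort on the labeled array (the key is the number; the letter only tracks identity):
  Insert 2_B at index 0: [2_B, 6_A, 2_C, 4_D, 3_E, 3_F]
  Insert 2_C at index 1: [2_B, 2_C, 6_A, 4_D, 3_E, 3_F]
  Insert 4_D at index 2: [2_B, 2_C, 4_D, 6_A, 3_E, 3_F]
  Insert 3_E at index 2: [2_B, 2_C, 3_E, 4_D, 6_A, 3_F]
  Insert 3_F at index 3: [2_B, 2_C, 3_E, 3_F, 4_D, 6_A]
Final order: [2_B, 2_C, 3_E, 3_F, 4_D, 6_A]
Equal keys:
  value 2: originally 2_B, 2_C; after sorting 2_B, 2_C -> order preserved
  value 3: originally 3_E, 3_F; after sorting 3_E, 3_F -> order preserved
All equal keys kept their original relative order. Insertion Sort is stable: elements are shifted only while they are strictly greater than the key, so a key is inserted after any equal elements already placed.
Answer: Stable


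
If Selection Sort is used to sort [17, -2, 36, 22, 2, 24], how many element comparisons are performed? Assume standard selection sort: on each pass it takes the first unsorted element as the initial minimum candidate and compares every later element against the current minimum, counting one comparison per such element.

Pass 1: scan indices 1..5 for the minimum = 5 comparison(s); min is -2, place at index 0 -> [-2, 17, 36, 22, 2, 24]
Pass 2: scan indices 2..5 for the minimum = 4 comparison(s); min is 2, place at index 1 -> [-2, 2, 36, 22, 17, 24]
Pass 3: scan indices 3..5 for the minimum = 3 comparison(s); min is 17, place at index 2 -> [-2, 2, 17, 22, 36, 24]
Pass 4: scan indices 4..5 for the minimum = 2 comparison(s); min is 22, place at index 3 -> [-2, 2, 17, 22, 36, 24]
Pass 5: scan indices 5..5 for the minimum = 1 comparison(s); min is 24, place at index 4 -> [-2, 2, 17, 22, 24, 36]
Selection sort always scans the whole unsorted suffix, so the count is (n-1) + (n-2) + ... + 1 = n(n-1)/2 = 6*5/2 = 15 regardless of the input order.
Total comparisons: 5 + 4 + 3 + 2 + 1 = 15


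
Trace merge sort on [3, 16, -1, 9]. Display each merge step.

Divide and conquer:
  Merge [3] + [16] -> [3, 16]
  Merge [-1] + [9] -> [-1, 9]
  Merge [3, 16] + [-1, 9] -> [-1, 3, 9, 16]


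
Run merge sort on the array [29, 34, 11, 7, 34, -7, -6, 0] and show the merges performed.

Divide and conquer:
  Merge [29] + [34] -> [29, 34]
  Merge [11] + [7] -> [7, 11]
  Merge [29, 34] + [7, 11] -> [7, 11, 29, 34]
  Merge [34] + [-7] -> [-7, 34]
  Merge [-6] + [0] -> [-6, 0]
  Merge [-7, 34] + [-6, 0] -> [-7, -6, 0, 34]
  Merge [7, 11, 29, 34] + [-7, -6, 0, 34] -> [-7, -6, 0, 7, 11, 29, 34, 34]


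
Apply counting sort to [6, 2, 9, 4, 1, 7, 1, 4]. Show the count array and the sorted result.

Count array: [0, 2, 1, 0, 2, 0, 1, 1, 0, 1]
(count[i] = number of elements equal to i)
Cumulative count: [0, 2, 3, 3, 5, 5, 6, 7, 7, 8]
Sorted: [1, 1, 2, 4, 4, 6, 7, 9]


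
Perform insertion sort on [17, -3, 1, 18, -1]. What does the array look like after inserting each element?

First element 17 is already 'sorted'
Insert -3: shifted 1 elements -> [-3, 17, 1, 18, -1]
Insert 1: shifted 1 elements -> [-3, 1, 17, 18, -1]
Insert 18: shifted 0 elements -> [-3, 1, 17, 18, -1]
Insert -1: shifted 3 elements -> [-3, -1, 1, 17, 18]


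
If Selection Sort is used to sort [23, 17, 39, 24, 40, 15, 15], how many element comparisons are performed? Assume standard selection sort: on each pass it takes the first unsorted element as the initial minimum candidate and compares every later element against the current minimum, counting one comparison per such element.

Pass 1: scan indices 1..6 for the minimum = 6 comparison(s); min is 15, place at index 0 -> [15, 17, 39, 24, 40, 23, 15]
Pass 2: scan indices 2..6 for the minimum = 5 comparison(s); min is 15, place at index 1 -> [15, 15, 39, 24, 40, 23, 17]
Pass 3: scan indices 3..6 for the minimum = 4 comparison(s); min is 17, place at index 2 -> [15, 15, 17, 24, 40, 23, 39]
Pass 4: scan indices 4..6 for the minimum = 3 comparison(s); min is 23, place at index 3 -> [15, 15, 17, 23, 40, 24, 39]
Pass 5: scan indices 5..6 for the minimum = 2 comparison(s); min is 24, place at index 4 -> [15, 15, 17, 23, 24, 40, 39]
Pass 6: scan indices 6..6 for the minimum = 1 comparison(s); min is 39, place at index 5 -> [15, 15, 17, 23, 24, 39, 40]
Selection sort always scans the whole unsorted suffix, so the count is (n-1) + (n-2) + ... + 1 = n(n-1)/2 = 7*6/2 = 21 regardless of the input order.
Total comparisons: 6 + 5 + 4 + 3 + 2 + 1 = 21


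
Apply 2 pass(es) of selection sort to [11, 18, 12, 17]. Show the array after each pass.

Pass 1: Select minimum 11 at index 0, swap -> [11, 18, 12, 17]
Pass 2: Select minimum 12 at index 2, swap -> [11, 12, 18, 17]


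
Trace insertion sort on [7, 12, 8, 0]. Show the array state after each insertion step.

First element 7 is already 'sorted'
Insert 12: shifted 0 elements -> [7, 12, 8, 0]
Insert 8: shifted 1 elements -> [7, 8, 12, 0]
Insert 0: shifted 3 elements -> [0, 7, 8, 12]


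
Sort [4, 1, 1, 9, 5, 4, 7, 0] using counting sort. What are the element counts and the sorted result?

Count array: [1, 2, 0, 0, 2, 1, 0, 1, 0, 1]
(count[i] = number of elements equal to i)
Cumulative count: [1, 3, 3, 3, 5, 6, 6, 7, 7, 8]
Sorted: [0, 1, 1, 4, 4, 5, 7, 9]


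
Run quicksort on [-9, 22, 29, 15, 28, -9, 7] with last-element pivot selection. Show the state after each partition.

Partition 1: pivot=7 at index 2 -> [-9, -9, 7, 15, 28, 22, 29]
Partition 2: pivot=-9 at index 1 -> [-9, -9, 7, 15, 28, 22, 29]
Partition 3: pivot=29 at index 6 -> [-9, -9, 7, 15, 28, 22, 29]
Partition 4: pivot=22 at index 4 -> [-9, -9, 7, 15, 22, 28, 29]


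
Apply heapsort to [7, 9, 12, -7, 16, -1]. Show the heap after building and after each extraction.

Build heap: [16, 9, 12, -7, 7, -1]
Extract 16: [12, 9, -1, -7, 7, 16]
Extract 12: [9, 7, -1, -7, 12, 16]
Extract 9: [7, -7, -1, 9, 12, 16]
Extract 7: [-1, -7, 7, 9, 12, 16]
Extract -1: [-7, -1, 7, 9, 12, 16]


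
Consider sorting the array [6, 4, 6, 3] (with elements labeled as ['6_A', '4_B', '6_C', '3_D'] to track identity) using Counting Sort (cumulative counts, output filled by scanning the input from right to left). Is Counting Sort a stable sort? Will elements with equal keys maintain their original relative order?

Trace Counting Sort on the labeled array (the key is the number; the letter only tracks identity):
  Counts for values 0..6: [0, 0, 0, 1, 1, 0, 2]
  Cumulative counts: [0, 0, 0, 1, 2, 2, 4]
  Scan right to left: place 3_D at output index 0
  Scan right to left: place 6_C at output index 3
  Scan right to left: place 4_B at output index 1
  Scan right to left: place 6_A at output index 2
  Output: [3_D, 4_B, 6_A, 6_C]
Equal keys:
  value 6: originally 6_A, 6_C; after sorting 6_A, 6_C -> order preserved
All equal keys kept their original relative order. Counting Sort is stable: scanning the input right to left with decreasing cumulative counts places later duplicates at later output positions.
Answer: Stable


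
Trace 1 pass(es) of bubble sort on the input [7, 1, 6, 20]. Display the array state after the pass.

After pass 1: [1, 6, 7, 20] (2 swaps)
Total swaps: 2


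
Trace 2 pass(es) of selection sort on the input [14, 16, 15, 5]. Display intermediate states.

Pass 1: Select minimum 5 at index 3, swap -> [5, 16, 15, 14]
Pass 2: Select minimum 14 at index 3, swap -> [5, 14, 15, 16]


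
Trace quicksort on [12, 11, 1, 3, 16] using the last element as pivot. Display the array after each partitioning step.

Partition 1: pivot=16 at index 4 -> [12, 11, 1, 3, 16]
Partition 2: pivot=3 at index 1 -> [1, 3, 12, 11, 16]
Partition 3: pivot=11 at index 2 -> [1, 3, 11, 12, 16]


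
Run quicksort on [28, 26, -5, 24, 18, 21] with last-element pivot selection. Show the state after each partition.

Partition 1: pivot=21 at index 2 -> [-5, 18, 21, 24, 26, 28]
Partition 2: pivot=18 at index 1 -> [-5, 18, 21, 24, 26, 28]
Partition 3: pivot=28 at index 5 -> [-5, 18, 21, 24, 26, 28]
Partition 4: pivot=26 at index 4 -> [-5, 18, 21, 24, 26, 28]


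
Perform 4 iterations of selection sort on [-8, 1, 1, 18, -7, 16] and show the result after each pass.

Pass 1: Select minimum -8 at index 0, swap -> [-8, 1, 1, 18, -7, 16]
Pass 2: Select minimum -7 at index 4, swap -> [-8, -7, 1, 18, 1, 16]
Pass 3: Select minimum 1 at index 2, swap -> [-8, -7, 1, 18, 1, 16]
Pass 4: Select minimum 1 at index 4, swap -> [-8, -7, 1, 1, 18, 16]


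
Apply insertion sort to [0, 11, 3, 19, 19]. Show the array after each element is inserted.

First element 0 is already 'sorted'
Insert 11: shifted 0 elements -> [0, 11, 3, 19, 19]
Insert 3: shifted 1 elements -> [0, 3, 11, 19, 19]
Insert 19: shifted 0 elements -> [0, 3, 11, 19, 19]
Insert 19: shifted 0 elements -> [0, 3, 11, 19, 19]


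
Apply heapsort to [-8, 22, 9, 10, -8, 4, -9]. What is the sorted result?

Build heap: [22, 10, 9, -8, -8, 4, -9]
Extract 22: [10, -8, 9, -9, -8, 4, 22]
Extract 10: [9, -8, 4, -9, -8, 10, 22]
Extract 9: [4, -8, -8, -9, 9, 10, 22]
Extract 4: [-8, -9, -8, 4, 9, 10, 22]
Extract -8: [-8, -9, -8, 4, 9, 10, 22]
Extract -8: [-9, -8, -8, 4, 9, 10, 22]


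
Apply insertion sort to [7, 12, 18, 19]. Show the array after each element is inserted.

First element 7 is already 'sorted'
Insert 12: shifted 0 elements -> [7, 12, 18, 19]
Insert 18: shifted 0 elements -> [7, 12, 18, 19]
Insert 19: shifted 0 elements -> [7, 12, 18, 19]


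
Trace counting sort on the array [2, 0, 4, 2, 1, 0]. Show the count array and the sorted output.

Count array: [2, 1, 2, 0, 1]
(count[i] = number of elements equal to i)
Cumulative count: [2, 3, 5, 5, 6]
Sorted: [0, 0, 1, 2, 2, 4]


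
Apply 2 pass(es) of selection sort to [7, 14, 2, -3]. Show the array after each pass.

Pass 1: Select minimum -3 at index 3, swap -> [-3, 14, 2, 7]
Pass 2: Select minimum 2 at index 2, swap -> [-3, 2, 14, 7]


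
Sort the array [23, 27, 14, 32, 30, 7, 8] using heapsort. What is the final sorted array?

Build heap: [32, 30, 14, 27, 23, 7, 8]
Extract 32: [30, 27, 14, 8, 23, 7, 32]
Extract 30: [27, 23, 14, 8, 7, 30, 32]
Extract 27: [23, 8, 14, 7, 27, 30, 32]
Extract 23: [14, 8, 7, 23, 27, 30, 32]
Extract 14: [8, 7, 14, 23, 27, 30, 32]
Extract 8: [7, 8, 14, 23, 27, 30, 32]


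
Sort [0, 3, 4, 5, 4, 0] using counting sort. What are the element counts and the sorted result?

Count array: [2, 0, 0, 1, 2, 1]
(count[i] = number of elements equal to i)
Cumulative count: [2, 2, 2, 3, 5, 6]
Sorted: [0, 0, 3, 4, 4, 5]


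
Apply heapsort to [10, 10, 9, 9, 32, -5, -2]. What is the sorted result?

Build heap: [32, 10, 9, 9, 10, -5, -2]
Extract 32: [10, 10, 9, 9, -2, -5, 32]
Extract 10: [10, 9, 9, -5, -2, 10, 32]
Extract 10: [9, -2, 9, -5, 10, 10, 32]
Extract 9: [9, -2, -5, 9, 10, 10, 32]
Extract 9: [-2, -5, 9, 9, 10, 10, 32]
Extract -2: [-5, -2, 9, 9, 10, 10, 32]


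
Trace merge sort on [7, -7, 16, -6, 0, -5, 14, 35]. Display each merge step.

Divide and conquer:
  Merge [7] + [-7] -> [-7, 7]
  Merge [16] + [-6] -> [-6, 16]
  Merge [-7, 7] + [-6, 16] -> [-7, -6, 7, 16]
  Merge [0] + [-5] -> [-5, 0]
  Merge [14] + [35] -> [14, 35]
  Merge [-5, 0] + [14, 35] -> [-5, 0, 14, 35]
  Merge [-7, -6, 7, 16] + [-5, 0, 14, 35] -> [-7, -6, -5, 0, 7, 14, 16, 35]


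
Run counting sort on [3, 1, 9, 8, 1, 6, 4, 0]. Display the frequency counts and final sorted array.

Count array: [1, 2, 0, 1, 1, 0, 1, 0, 1, 1]
(count[i] = number of elements equal to i)
Cumulative count: [1, 3, 3, 4, 5, 5, 6, 6, 7, 8]
Sorted: [0, 1, 1, 3, 4, 6, 8, 9]


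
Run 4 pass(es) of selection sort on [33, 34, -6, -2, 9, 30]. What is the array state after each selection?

Pass 1: Select minimum -6 at index 2, swap -> [-6, 34, 33, -2, 9, 30]
Pass 2: Select minimum -2 at index 3, swap -> [-6, -2, 33, 34, 9, 30]
Pass 3: Select minimum 9 at index 4, swap -> [-6, -2, 9, 34, 33, 30]
Pass 4: Select minimum 30 at index 5, swap -> [-6, -2, 9, 30, 33, 34]


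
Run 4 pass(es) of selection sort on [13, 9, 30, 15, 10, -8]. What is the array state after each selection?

Pass 1: Select minimum -8 at index 5, swap -> [-8, 9, 30, 15, 10, 13]
Pass 2: Select minimum 9 at index 1, swap -> [-8, 9, 30, 15, 10, 13]
Pass 3: Select minimum 10 at index 4, swap -> [-8, 9, 10, 15, 30, 13]
Pass 4: Select minimum 13 at index 5, swap -> [-8, 9, 10, 13, 30, 15]


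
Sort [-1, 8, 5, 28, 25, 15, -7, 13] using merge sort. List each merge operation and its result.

Divide and conquer:
  Merge [-1] + [8] -> [-1, 8]
  Merge [5] + [28] -> [5, 28]
  Merge [-1, 8] + [5, 28] -> [-1, 5, 8, 28]
  Merge [25] + [15] -> [15, 25]
  Merge [-7] + [13] -> [-7, 13]
  Merge [15, 25] + [-7, 13] -> [-7, 13, 15, 25]
  Merge [-1, 5, 8, 28] + [-7, 13, 15, 25] -> [-7, -1, 5, 8, 13, 15, 25, 28]


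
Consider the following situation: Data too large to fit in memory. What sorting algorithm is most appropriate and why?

Best choice: External merge sort
Reason: Minimizes disk I/O by sequential reads/writes


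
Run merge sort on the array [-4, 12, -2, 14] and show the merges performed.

Divide and conquer:
  Merge [-4] + [12] -> [-4, 12]
  Merge [-2] + [14] -> [-2, 14]
  Merge [-4, 12] + [-2, 14] -> [-4, -2, 12, 14]


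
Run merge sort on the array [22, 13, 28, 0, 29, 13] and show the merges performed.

Divide and conquer:
  Merge [13] + [28] -> [13, 28]
  Merge [22] + [13, 28] -> [13, 22, 28]
  Merge [29] + [13] -> [13, 29]
  Merge [0] + [13, 29] -> [0, 13, 29]
  Merge [13, 22, 28] + [0, 13, 29] -> [0, 13, 13, 22, 28, 29]


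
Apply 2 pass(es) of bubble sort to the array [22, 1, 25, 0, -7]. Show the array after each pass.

After pass 1: [1, 22, 0, -7, 25] (3 swaps)
After pass 2: [1, 0, -7, 22, 25] (2 swaps)
Total swaps: 5


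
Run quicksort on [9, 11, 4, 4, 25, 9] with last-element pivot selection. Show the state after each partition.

Partition 1: pivot=9 at index 3 -> [9, 4, 4, 9, 25, 11]
Partition 2: pivot=4 at index 1 -> [4, 4, 9, 9, 25, 11]
Partition 3: pivot=11 at index 4 -> [4, 4, 9, 9, 11, 25]


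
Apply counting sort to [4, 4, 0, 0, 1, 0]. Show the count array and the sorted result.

Count array: [3, 1, 0, 0, 2]
(count[i] = number of elements equal to i)
Cumulative count: [3, 4, 4, 4, 6]
Sorted: [0, 0, 0, 1, 4, 4]


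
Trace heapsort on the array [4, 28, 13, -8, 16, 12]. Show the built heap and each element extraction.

Build heap: [28, 16, 13, -8, 4, 12]
Extract 28: [16, 12, 13, -8, 4, 28]
Extract 16: [13, 12, 4, -8, 16, 28]
Extract 13: [12, -8, 4, 13, 16, 28]
Extract 12: [4, -8, 12, 13, 16, 28]
Extract 4: [-8, 4, 12, 13, 16, 28]


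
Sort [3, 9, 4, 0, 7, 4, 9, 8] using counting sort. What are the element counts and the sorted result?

Count array: [1, 0, 0, 1, 2, 0, 0, 1, 1, 2]
(count[i] = number of elements equal to i)
Cumulative count: [1, 1, 1, 2, 4, 4, 4, 5, 6, 8]
Sorted: [0, 3, 4, 4, 7, 8, 9, 9]


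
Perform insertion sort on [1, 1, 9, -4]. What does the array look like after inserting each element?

First element 1 is already 'sorted'
Insert 1: shifted 0 elements -> [1, 1, 9, -4]
Insert 9: shifted 0 elements -> [1, 1, 9, -4]
Insert -4: shifted 3 elements -> [-4, 1, 1, 9]


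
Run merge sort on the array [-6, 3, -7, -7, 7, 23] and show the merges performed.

Divide and conquer:
  Merge [3] + [-7] -> [-7, 3]
  Merge [-6] + [-7, 3] -> [-7, -6, 3]
  Merge [7] + [23] -> [7, 23]
  Merge [-7] + [7, 23] -> [-7, 7, 23]
  Merge [-7, -6, 3] + [-7, 7, 23] -> [-7, -7, -6, 3, 7, 23]


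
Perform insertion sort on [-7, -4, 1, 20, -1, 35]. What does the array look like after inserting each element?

First element -7 is already 'sorted'
Insert -4: shifted 0 elements -> [-7, -4, 1, 20, -1, 35]
Insert 1: shifted 0 elements -> [-7, -4, 1, 20, -1, 35]
Insert 20: shifted 0 elements -> [-7, -4, 1, 20, -1, 35]
Insert -1: shifted 2 elements -> [-7, -4, -1, 1, 20, 35]
Insert 35: shifted 0 elements -> [-7, -4, -1, 1, 20, 35]


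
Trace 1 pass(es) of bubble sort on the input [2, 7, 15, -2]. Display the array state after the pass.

After pass 1: [2, 7, -2, 15] (1 swaps)
Total swaps: 1


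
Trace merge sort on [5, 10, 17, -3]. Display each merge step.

Divide and conquer:
  Merge [5] + [10] -> [5, 10]
  Merge [17] + [-3] -> [-3, 17]
  Merge [5, 10] + [-3, 17] -> [-3, 5, 10, 17]


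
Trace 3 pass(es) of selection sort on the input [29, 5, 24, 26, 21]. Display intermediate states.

Pass 1: Select minimum 5 at index 1, swap -> [5, 29, 24, 26, 21]
Pass 2: Select minimum 21 at index 4, swap -> [5, 21, 24, 26, 29]
Pass 3: Select minimum 24 at index 2, swap -> [5, 21, 24, 26, 29]


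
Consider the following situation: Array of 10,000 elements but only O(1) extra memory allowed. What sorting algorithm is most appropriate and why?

Best choice: Heapsort
Reason: Heapsort rearranges the array in place using O(1) auxiliary space and still guarantees O(n log n) time; quicksort partitions in place but needs Theta(log n) stack space for recursion (O(n) in the worst case), and mergesort requires O(n) auxiliary space


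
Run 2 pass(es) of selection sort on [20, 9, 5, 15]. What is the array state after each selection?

Pass 1: Select minimum 5 at index 2, swap -> [5, 9, 20, 15]
Pass 2: Select minimum 9 at index 1, swap -> [5, 9, 20, 15]


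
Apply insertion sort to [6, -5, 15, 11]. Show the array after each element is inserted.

First element 6 is already 'sorted'
Insert -5: shifted 1 elements -> [-5, 6, 15, 11]
Insert 15: shifted 0 elements -> [-5, 6, 15, 11]
Insert 11: shifted 1 elements -> [-5, 6, 11, 15]


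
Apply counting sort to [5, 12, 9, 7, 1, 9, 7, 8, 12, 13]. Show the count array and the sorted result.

Count array: [0, 1, 0, 0, 0, 1, 0, 2, 1, 2, 0, 0, 2, 1]
(count[i] = number of elements equal to i)
Cumulative count: [0, 1, 1, 1, 1, 2, 2, 4, 5, 7, 7, 7, 9, 10]
Sorted: [1, 5, 7, 7, 8, 9, 9, 12, 12, 13]


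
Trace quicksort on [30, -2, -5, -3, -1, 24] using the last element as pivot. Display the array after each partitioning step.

Partition 1: pivot=24 at index 4 -> [-2, -5, -3, -1, 24, 30]
Partition 2: pivot=-1 at index 3 -> [-2, -5, -3, -1, 24, 30]
Partition 3: pivot=-3 at index 1 -> [-5, -3, -2, -1, 24, 30]


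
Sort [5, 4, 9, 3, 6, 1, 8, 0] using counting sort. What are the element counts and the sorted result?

Count array: [1, 1, 0, 1, 1, 1, 1, 0, 1, 1]
(count[i] = number of elements equal to i)
Cumulative count: [1, 2, 2, 3, 4, 5, 6, 6, 7, 8]
Sorted: [0, 1, 3, 4, 5, 6, 8, 9]


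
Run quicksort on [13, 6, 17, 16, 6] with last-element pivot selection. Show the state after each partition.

Partition 1: pivot=6 at index 1 -> [6, 6, 17, 16, 13]
Partition 2: pivot=13 at index 2 -> [6, 6, 13, 16, 17]
Partition 3: pivot=17 at index 4 -> [6, 6, 13, 16, 17]


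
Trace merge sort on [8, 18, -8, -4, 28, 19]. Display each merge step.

Divide and conquer:
  Merge [18] + [-8] -> [-8, 18]
  Merge [8] + [-8, 18] -> [-8, 8, 18]
  Merge [28] + [19] -> [19, 28]
  Merge [-4] + [19, 28] -> [-4, 19, 28]
  Merge [-8, 8, 18] + [-4, 19, 28] -> [-8, -4, 8, 18, 19, 28]


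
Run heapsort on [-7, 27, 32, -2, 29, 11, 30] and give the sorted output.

Build heap: [32, 29, 30, -2, 27, 11, -7]
Extract 32: [30, 29, 11, -2, 27, -7, 32]
Extract 30: [29, 27, 11, -2, -7, 30, 32]
Extract 29: [27, -2, 11, -7, 29, 30, 32]
Extract 27: [11, -2, -7, 27, 29, 30, 32]
Extract 11: [-2, -7, 11, 27, 29, 30, 32]
Extract -2: [-7, -2, 11, 27, 29, 30, 32]


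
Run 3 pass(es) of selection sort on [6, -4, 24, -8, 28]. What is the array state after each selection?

Pass 1: Select minimum -8 at index 3, swap -> [-8, -4, 24, 6, 28]
Pass 2: Select minimum -4 at index 1, swap -> [-8, -4, 24, 6, 28]
Pass 3: Select minimum 6 at index 3, swap -> [-8, -4, 6, 24, 28]


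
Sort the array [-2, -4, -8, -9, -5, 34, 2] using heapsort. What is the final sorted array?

Build heap: [34, -4, 2, -9, -5, -8, -2]
Extract 34: [2, -4, -2, -9, -5, -8, 34]
Extract 2: [-2, -4, -8, -9, -5, 2, 34]
Extract -2: [-4, -5, -8, -9, -2, 2, 34]
Extract -4: [-5, -9, -8, -4, -2, 2, 34]
Extract -5: [-8, -9, -5, -4, -2, 2, 34]
Extract -8: [-9, -8, -5, -4, -2, 2, 34]


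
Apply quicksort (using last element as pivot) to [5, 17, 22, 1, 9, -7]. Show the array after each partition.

Partition 1: pivot=-7 at index 0 -> [-7, 17, 22, 1, 9, 5]
Partition 2: pivot=5 at index 2 -> [-7, 1, 5, 17, 9, 22]
Partition 3: pivot=22 at index 5 -> [-7, 1, 5, 17, 9, 22]
Partition 4: pivot=9 at index 3 -> [-7, 1, 5, 9, 17, 22]


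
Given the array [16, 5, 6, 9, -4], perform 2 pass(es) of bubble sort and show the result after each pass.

After pass 1: [5, 6, 9, -4, 16] (4 swaps)
After pass 2: [5, 6, -4, 9, 16] (1 swaps)
Total swaps: 5


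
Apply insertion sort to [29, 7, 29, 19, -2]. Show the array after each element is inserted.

First element 29 is already 'sorted'
Insert 7: shifted 1 elements -> [7, 29, 29, 19, -2]
Insert 29: shifted 0 elements -> [7, 29, 29, 19, -2]
Insert 19: shifted 2 elements -> [7, 19, 29, 29, -2]
Insert -2: shifted 4 elements -> [-2, 7, 19, 29, 29]


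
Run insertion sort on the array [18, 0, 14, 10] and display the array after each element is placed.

First element 18 is already 'sorted'
Insert 0: shifted 1 elements -> [0, 18, 14, 10]
Insert 14: shifted 1 elements -> [0, 14, 18, 10]
Insert 10: shifted 2 elements -> [0, 10, 14, 18]


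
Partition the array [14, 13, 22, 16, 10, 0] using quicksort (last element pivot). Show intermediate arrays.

Partition 1: pivot=0 at index 0 -> [0, 13, 22, 16, 10, 14]
Partition 2: pivot=14 at index 3 -> [0, 13, 10, 14, 22, 16]
Partition 3: pivot=10 at index 1 -> [0, 10, 13, 14, 22, 16]
Partition 4: pivot=16 at index 4 -> [0, 10, 13, 14, 16, 22]


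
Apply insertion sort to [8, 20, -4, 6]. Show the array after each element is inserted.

First element 8 is already 'sorted'
Insert 20: shifted 0 elements -> [8, 20, -4, 6]
Insert -4: shifted 2 elements -> [-4, 8, 20, 6]
Insert 6: shifted 2 elements -> [-4, 6, 8, 20]


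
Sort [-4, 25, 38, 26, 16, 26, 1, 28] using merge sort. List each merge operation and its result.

Divide and conquer:
  Merge [-4] + [25] -> [-4, 25]
  Merge [38] + [26] -> [26, 38]
  Merge [-4, 25] + [26, 38] -> [-4, 25, 26, 38]
  Merge [16] + [26] -> [16, 26]
  Merge [1] + [28] -> [1, 28]
  Merge [16, 26] + [1, 28] -> [1, 16, 26, 28]
  Merge [-4, 25, 26, 38] + [1, 16, 26, 28] -> [-4, 1, 16, 25, 26, 26, 28, 38]


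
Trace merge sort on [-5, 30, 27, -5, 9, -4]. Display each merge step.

Divide and conquer:
  Merge [30] + [27] -> [27, 30]
  Merge [-5] + [27, 30] -> [-5, 27, 30]
  Merge [9] + [-4] -> [-4, 9]
  Merge [-5] + [-4, 9] -> [-5, -4, 9]
  Merge [-5, 27, 30] + [-5, -4, 9] -> [-5, -5, -4, 9, 27, 30]


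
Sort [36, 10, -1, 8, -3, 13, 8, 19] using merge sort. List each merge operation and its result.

Divide and conquer:
  Merge [36] + [10] -> [10, 36]
  Merge [-1] + [8] -> [-1, 8]
  Merge [10, 36] + [-1, 8] -> [-1, 8, 10, 36]
  Merge [-3] + [13] -> [-3, 13]
  Merge [8] + [19] -> [8, 19]
  Merge [-3, 13] + [8, 19] -> [-3, 8, 13, 19]
  Merge [-1, 8, 10, 36] + [-3, 8, 13, 19] -> [-3, -1, 8, 8, 10, 13, 19, 36]


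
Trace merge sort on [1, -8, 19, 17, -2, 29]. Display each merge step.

Divide and conquer:
  Merge [-8] + [19] -> [-8, 19]
  Merge [1] + [-8, 19] -> [-8, 1, 19]
  Merge [-2] + [29] -> [-2, 29]
  Merge [17] + [-2, 29] -> [-2, 17, 29]
  Merge [-8, 1, 19] + [-2, 17, 29] -> [-8, -2, 1, 17, 19, 29]


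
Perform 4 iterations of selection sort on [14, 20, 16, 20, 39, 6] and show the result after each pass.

Pass 1: Select minimum 6 at index 5, swap -> [6, 20, 16, 20, 39, 14]
Pass 2: Select minimum 14 at index 5, swap -> [6, 14, 16, 20, 39, 20]
Pass 3: Select minimum 16 at index 2, swap -> [6, 14, 16, 20, 39, 20]
Pass 4: Select minimum 20 at index 3, swap -> [6, 14, 16, 20, 39, 20]


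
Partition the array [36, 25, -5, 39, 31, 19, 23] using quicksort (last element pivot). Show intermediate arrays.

Partition 1: pivot=23 at index 2 -> [-5, 19, 23, 39, 31, 25, 36]
Partition 2: pivot=19 at index 1 -> [-5, 19, 23, 39, 31, 25, 36]
Partition 3: pivot=36 at index 5 -> [-5, 19, 23, 31, 25, 36, 39]
Partition 4: pivot=25 at index 3 -> [-5, 19, 23, 25, 31, 36, 39]


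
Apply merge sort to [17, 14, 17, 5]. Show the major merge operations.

Divide and conquer:
  Merge [17] + [14] -> [14, 17]
  Merge [17] + [5] -> [5, 17]
  Merge [14, 17] + [5, 17] -> [5, 14, 17, 17]


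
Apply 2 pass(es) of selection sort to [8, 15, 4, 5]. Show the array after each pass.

Pass 1: Select minimum 4 at index 2, swap -> [4, 15, 8, 5]
Pass 2: Select minimum 5 at index 3, swap -> [4, 5, 8, 15]


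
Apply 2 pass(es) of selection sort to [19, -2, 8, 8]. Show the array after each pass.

Pass 1: Select minimum -2 at index 1, swap -> [-2, 19, 8, 8]
Pass 2: Select minimum 8 at index 2, swap -> [-2, 8, 19, 8]


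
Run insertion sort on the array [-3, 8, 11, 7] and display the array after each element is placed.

First element -3 is already 'sorted'
Insert 8: shifted 0 elements -> [-3, 8, 11, 7]
Insert 11: shifted 0 elements -> [-3, 8, 11, 7]
Insert 7: shifted 2 elements -> [-3, 7, 8, 11]


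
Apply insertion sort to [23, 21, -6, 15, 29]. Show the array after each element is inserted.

First element 23 is already 'sorted'
Insert 21: shifted 1 elements -> [21, 23, -6, 15, 29]
Insert -6: shifted 2 elements -> [-6, 21, 23, 15, 29]
Insert 15: shifted 2 elements -> [-6, 15, 21, 23, 29]
Insert 29: shifted 0 elements -> [-6, 15, 21, 23, 29]


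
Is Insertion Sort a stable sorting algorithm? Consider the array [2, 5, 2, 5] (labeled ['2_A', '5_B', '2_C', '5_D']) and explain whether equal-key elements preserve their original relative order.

Trace Insertion Sort on the labeled array (the key is the number; the letter only tracks identity):
  Insert 5_B at index 1: [2_A, 5_B, 2_C, 5_D]
  Insert 2_C at index 1: [2_A, 2_C, 5_B, 5_D]
  Insert 5_D at index 3: [2_A, 2_C, 5_B, 5_D]
Final order: [2_A, 2_C, 5_B, 5_D]
Equal keys:
  value 2: originally 2_A, 2_C; after sorting 2_A, 2_C -> order preserved
  value 5: originally 5_B, 5_D; after sorting 5_B, 5_D -> order preserved
All equal keys kept their original relative order. Insertion Sort is stable: elements are shifted only while they are strictly greater than the key, so a key is inserted after any equal elements already placed.
Answer: Stable


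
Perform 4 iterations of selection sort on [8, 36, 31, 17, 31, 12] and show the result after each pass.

Pass 1: Select minimum 8 at index 0, swap -> [8, 36, 31, 17, 31, 12]
Pass 2: Select minimum 12 at index 5, swap -> [8, 12, 31, 17, 31, 36]
Pass 3: Select minimum 17 at index 3, swap -> [8, 12, 17, 31, 31, 36]
Pass 4: Select minimum 31 at index 3, swap -> [8, 12, 17, 31, 31, 36]


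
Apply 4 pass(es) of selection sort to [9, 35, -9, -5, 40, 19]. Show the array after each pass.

Pass 1: Select minimum -9 at index 2, swap -> [-9, 35, 9, -5, 40, 19]
Pass 2: Select minimum -5 at index 3, swap -> [-9, -5, 9, 35, 40, 19]
Pass 3: Select minimum 9 at index 2, swap -> [-9, -5, 9, 35, 40, 19]
Pass 4: Select minimum 19 at index 5, swap -> [-9, -5, 9, 19, 40, 35]


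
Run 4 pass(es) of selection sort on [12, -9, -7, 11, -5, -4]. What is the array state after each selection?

Pass 1: Select minimum -9 at index 1, swap -> [-9, 12, -7, 11, -5, -4]
Pass 2: Select minimum -7 at index 2, swap -> [-9, -7, 12, 11, -5, -4]
Pass 3: Select minimum -5 at index 4, swap -> [-9, -7, -5, 11, 12, -4]
Pass 4: Select minimum -4 at index 5, swap -> [-9, -7, -5, -4, 12, 11]


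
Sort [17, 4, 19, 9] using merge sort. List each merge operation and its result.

Divide and conquer:
  Merge [17] + [4] -> [4, 17]
  Merge [19] + [9] -> [9, 19]
  Merge [4, 17] + [9, 19] -> [4, 9, 17, 19]


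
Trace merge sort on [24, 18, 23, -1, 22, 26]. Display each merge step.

Divide and conquer:
  Merge [18] + [23] -> [18, 23]
  Merge [24] + [18, 23] -> [18, 23, 24]
  Merge [22] + [26] -> [22, 26]
  Merge [-1] + [22, 26] -> [-1, 22, 26]
  Merge [18, 23, 24] + [-1, 22, 26] -> [-1, 18, 22, 23, 24, 26]


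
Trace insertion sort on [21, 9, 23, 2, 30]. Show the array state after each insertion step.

First element 21 is already 'sorted'
Insert 9: shifted 1 elements -> [9, 21, 23, 2, 30]
Insert 23: shifted 0 elements -> [9, 21, 23, 2, 30]
Insert 2: shifted 3 elements -> [2, 9, 21, 23, 30]
Insert 30: shifted 0 elements -> [2, 9, 21, 23, 30]


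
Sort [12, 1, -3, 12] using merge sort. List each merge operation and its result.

Divide and conquer:
  Merge [12] + [1] -> [1, 12]
  Merge [-3] + [12] -> [-3, 12]
  Merge [1, 12] + [-3, 12] -> [-3, 1, 12, 12]


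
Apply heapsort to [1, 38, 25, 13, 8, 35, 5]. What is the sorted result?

Build heap: [38, 13, 35, 1, 8, 25, 5]
Extract 38: [35, 13, 25, 1, 8, 5, 38]
Extract 35: [25, 13, 5, 1, 8, 35, 38]
Extract 25: [13, 8, 5, 1, 25, 35, 38]
Extract 13: [8, 1, 5, 13, 25, 35, 38]
Extract 8: [5, 1, 8, 13, 25, 35, 38]
Extract 5: [1, 5, 8, 13, 25, 35, 38]


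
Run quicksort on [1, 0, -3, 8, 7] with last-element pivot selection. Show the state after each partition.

Partition 1: pivot=7 at index 3 -> [1, 0, -3, 7, 8]
Partition 2: pivot=-3 at index 0 -> [-3, 0, 1, 7, 8]
Partition 3: pivot=1 at index 2 -> [-3, 0, 1, 7, 8]


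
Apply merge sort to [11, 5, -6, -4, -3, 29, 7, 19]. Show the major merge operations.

Divide and conquer:
  Merge [11] + [5] -> [5, 11]
  Merge [-6] + [-4] -> [-6, -4]
  Merge [5, 11] + [-6, -4] -> [-6, -4, 5, 11]
  Merge [-3] + [29] -> [-3, 29]
  Merge [7] + [19] -> [7, 19]
  Merge [-3, 29] + [7, 19] -> [-3, 7, 19, 29]
  Merge [-6, -4, 5, 11] + [-3, 7, 19, 29] -> [-6, -4, -3, 5, 7, 11, 19, 29]


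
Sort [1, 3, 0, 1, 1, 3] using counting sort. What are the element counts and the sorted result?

Count array: [1, 3, 0, 2]
(count[i] = number of elements equal to i)
Cumulative count: [1, 4, 4, 6]
Sorted: [0, 1, 1, 1, 3, 3]


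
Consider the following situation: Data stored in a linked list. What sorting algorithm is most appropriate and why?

Best choice: Merge sort
Reason: Merge sort doesn't require random access; can be done in O(1) extra space for linked lists


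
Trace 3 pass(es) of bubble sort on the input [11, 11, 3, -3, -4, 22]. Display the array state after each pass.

After pass 1: [11, 3, -3, -4, 11, 22] (3 swaps)
After pass 2: [3, -3, -4, 11, 11, 22] (3 swaps)
After pass 3: [-3, -4, 3, 11, 11, 22] (2 swaps)
Total swaps: 8


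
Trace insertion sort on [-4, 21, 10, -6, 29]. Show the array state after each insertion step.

First element -4 is already 'sorted'
Insert 21: shifted 0 elements -> [-4, 21, 10, -6, 29]
Insert 10: shifted 1 elements -> [-4, 10, 21, -6, 29]
Insert -6: shifted 3 elements -> [-6, -4, 10, 21, 29]
Insert 29: shifted 0 elements -> [-6, -4, 10, 21, 29]
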